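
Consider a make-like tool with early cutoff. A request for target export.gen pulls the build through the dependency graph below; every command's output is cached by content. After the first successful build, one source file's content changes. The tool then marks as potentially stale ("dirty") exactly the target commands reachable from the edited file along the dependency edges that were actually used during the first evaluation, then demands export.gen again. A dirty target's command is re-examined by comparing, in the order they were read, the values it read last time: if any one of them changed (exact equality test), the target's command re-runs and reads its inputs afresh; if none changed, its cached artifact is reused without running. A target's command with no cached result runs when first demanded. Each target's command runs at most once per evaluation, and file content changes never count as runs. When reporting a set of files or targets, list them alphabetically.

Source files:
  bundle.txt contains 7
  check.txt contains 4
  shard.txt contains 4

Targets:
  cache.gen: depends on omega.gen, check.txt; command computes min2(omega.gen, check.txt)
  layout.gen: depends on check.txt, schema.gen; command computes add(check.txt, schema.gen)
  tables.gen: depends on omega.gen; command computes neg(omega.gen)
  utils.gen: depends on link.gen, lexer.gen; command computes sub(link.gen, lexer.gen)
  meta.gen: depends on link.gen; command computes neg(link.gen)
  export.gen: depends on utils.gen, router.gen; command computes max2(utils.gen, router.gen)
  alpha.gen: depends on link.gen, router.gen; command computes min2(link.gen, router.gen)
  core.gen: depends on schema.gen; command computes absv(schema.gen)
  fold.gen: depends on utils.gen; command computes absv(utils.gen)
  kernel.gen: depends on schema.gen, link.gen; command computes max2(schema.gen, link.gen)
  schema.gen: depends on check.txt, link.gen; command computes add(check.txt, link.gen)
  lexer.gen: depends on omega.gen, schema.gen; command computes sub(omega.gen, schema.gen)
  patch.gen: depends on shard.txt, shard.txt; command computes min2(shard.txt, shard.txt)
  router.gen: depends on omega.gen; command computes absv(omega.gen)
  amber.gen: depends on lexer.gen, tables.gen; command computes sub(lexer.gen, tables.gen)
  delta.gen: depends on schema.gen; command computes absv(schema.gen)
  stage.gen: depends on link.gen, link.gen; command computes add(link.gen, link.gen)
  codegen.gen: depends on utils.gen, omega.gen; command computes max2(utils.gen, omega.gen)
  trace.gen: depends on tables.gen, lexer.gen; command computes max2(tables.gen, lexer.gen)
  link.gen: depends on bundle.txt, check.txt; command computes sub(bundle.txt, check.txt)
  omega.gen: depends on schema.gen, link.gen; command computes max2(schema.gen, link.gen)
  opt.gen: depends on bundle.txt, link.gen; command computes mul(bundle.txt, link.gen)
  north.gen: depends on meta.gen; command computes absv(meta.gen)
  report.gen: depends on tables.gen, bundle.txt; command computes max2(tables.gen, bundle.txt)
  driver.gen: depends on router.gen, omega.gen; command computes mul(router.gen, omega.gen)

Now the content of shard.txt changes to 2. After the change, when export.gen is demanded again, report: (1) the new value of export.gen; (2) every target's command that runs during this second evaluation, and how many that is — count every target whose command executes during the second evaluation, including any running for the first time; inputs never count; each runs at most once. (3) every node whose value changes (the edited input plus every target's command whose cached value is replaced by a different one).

Demanding export.gen again yields 7.
0 target commands run: none.
The nodes whose values change: shard.txt.
Note the shortcut — shard.txt feeds only undemanded nodes, so no recomputation happens.

First demand of the output computes:
  link.gen = sub(7, 4) = 3
  schema.gen = add(4, 3) = 7
  omega.gen = max2(7, 3) = 7
  lexer.gen = sub(7, 7) = 0
  router.gen = absv(7) = 7
  utils.gen = sub(3, 0) = 3
  export.gen = max2(3, 7) = 7

After the edit, cleaning proceeds:
  shard.txt only reaches undemanded nodes; the second demand re-runs nothing.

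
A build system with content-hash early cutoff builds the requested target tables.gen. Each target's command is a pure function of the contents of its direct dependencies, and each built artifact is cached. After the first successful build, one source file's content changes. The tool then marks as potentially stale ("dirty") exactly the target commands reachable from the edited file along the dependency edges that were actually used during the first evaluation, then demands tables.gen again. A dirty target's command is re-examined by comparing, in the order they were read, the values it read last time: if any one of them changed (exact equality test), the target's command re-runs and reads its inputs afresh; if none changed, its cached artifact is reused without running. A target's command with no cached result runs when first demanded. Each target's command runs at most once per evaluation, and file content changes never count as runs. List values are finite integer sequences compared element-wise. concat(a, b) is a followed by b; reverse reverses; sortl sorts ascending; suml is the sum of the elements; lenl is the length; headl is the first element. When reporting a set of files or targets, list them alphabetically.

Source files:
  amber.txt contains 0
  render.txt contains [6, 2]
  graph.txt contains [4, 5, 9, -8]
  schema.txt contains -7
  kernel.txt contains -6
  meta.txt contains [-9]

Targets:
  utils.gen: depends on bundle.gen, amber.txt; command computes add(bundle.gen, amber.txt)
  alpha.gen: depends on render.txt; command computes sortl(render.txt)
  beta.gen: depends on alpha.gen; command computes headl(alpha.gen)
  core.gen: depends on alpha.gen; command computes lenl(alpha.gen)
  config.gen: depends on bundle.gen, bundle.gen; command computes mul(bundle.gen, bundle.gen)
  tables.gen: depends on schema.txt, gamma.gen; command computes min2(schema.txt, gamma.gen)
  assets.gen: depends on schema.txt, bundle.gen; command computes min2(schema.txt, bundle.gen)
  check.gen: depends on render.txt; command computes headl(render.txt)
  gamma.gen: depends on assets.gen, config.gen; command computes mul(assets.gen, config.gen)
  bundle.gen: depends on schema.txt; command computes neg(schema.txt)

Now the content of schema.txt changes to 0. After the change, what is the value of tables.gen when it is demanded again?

New value of tables.gen: 0.

First evaluation (everything demanded from the output):
  bundle.gen = neg(-7) = 7
  assets.gen = min2(-7, 7) = -7
  config.gen = mul(7, 7) = 49
  gamma.gen = mul(-7, 49) = -343
  tables.gen = min2(-7, -343) = -343

Propagation after the edit:
  bundle.gen: runs — schema.txt -7->0; result 0.
  assets.gen: runs — schema.txt -7->0; bundle.gen 7->0; result 0.
  config.gen: runs — bundle.gen 7->0; bundle.gen 7->0; result 0.
  gamma.gen: runs — assets.gen -7->0; config.gen 49->0; result 0.
  tables.gen: runs — schema.txt -7->0; gamma.gen -343->0; result 0.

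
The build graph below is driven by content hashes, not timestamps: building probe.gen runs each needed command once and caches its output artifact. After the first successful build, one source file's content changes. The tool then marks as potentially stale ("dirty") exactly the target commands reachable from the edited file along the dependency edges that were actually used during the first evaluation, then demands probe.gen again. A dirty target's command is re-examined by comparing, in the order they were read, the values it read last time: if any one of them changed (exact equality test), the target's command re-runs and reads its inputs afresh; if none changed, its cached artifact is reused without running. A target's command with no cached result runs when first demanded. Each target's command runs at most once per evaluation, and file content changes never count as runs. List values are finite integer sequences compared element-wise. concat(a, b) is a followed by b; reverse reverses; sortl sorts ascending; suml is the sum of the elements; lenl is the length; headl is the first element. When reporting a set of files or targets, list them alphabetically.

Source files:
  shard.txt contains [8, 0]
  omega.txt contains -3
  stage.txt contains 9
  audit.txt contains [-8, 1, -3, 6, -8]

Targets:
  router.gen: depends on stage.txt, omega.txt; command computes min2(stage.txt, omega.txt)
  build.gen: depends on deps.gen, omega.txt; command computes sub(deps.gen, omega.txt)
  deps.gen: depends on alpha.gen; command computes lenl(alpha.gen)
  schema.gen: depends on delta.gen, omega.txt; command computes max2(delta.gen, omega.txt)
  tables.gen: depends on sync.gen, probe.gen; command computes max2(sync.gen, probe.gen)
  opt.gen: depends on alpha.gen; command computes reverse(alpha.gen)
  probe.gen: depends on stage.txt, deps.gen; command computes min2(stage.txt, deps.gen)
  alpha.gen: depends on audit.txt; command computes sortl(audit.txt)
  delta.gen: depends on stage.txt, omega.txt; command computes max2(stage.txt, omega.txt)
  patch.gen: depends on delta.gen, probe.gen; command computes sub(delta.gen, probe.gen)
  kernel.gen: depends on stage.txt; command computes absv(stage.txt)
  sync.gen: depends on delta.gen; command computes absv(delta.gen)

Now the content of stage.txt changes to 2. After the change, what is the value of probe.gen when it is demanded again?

Initial pass — values computed on the first demand:
  alpha.gen = sortl([-8, 1, -3, 6, -8]) = [-8, -8, -3, 1, 6]
  deps.gen = lenl([-8, -8, -3, 1, 6]) = 5
  probe.gen = min2(9, 5) = 5

Second demand — change propagation:
  probe.gen: re-runs because stage.txt 9->2; new result 2.

probe.gen now evaluates to 2.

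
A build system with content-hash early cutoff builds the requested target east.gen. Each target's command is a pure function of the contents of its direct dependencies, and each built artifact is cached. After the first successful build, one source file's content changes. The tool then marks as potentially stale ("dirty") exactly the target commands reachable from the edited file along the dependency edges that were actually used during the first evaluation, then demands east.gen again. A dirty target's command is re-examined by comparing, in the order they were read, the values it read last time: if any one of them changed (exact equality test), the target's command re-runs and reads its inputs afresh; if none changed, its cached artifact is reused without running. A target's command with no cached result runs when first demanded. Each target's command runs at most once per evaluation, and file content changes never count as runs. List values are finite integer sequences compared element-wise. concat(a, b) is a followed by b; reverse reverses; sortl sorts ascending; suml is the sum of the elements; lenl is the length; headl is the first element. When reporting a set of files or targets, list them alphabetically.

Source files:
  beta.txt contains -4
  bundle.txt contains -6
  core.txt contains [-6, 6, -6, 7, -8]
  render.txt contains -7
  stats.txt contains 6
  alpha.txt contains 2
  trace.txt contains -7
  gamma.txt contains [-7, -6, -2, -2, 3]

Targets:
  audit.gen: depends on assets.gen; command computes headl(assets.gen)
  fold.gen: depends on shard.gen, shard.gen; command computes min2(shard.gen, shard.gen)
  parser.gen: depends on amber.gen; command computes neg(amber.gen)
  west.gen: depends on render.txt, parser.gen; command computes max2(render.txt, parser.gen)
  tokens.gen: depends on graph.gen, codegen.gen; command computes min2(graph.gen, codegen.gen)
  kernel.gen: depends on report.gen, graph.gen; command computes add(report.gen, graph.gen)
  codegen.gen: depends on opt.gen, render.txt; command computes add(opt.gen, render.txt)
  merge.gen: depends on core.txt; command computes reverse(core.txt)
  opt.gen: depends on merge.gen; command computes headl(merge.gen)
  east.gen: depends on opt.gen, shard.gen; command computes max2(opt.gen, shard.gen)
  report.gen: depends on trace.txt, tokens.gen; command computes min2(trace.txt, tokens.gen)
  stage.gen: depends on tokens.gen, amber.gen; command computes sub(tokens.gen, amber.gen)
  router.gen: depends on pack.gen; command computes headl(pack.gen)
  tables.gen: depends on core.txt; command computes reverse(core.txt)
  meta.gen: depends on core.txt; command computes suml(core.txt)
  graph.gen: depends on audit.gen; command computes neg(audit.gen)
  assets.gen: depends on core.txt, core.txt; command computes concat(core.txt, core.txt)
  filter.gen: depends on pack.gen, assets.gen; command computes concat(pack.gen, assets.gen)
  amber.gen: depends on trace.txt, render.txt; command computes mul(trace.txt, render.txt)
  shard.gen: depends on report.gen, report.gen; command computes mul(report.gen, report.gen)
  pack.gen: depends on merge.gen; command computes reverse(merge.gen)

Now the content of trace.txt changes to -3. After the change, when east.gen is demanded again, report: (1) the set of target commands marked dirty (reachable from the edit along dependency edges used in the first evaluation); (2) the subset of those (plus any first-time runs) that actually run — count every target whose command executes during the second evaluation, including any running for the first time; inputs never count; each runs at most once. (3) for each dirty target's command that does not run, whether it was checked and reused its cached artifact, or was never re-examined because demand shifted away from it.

Marked dirty: east.gen, report.gen, shard.gen.
Target commands that run: report.gen — 1 in total.
Checked but reused from cache: east.gen, shard.gen.
Key observation: the change is absorbed at report.gen — it re-runs but produces the same value, and the output's value is unchanged.

First evaluation (everything demanded from the output):
  assets.gen = concat([-6, 6, -6, 7, -8], [-6, 6, -6, 7, -8]) = [-6, 6, -6, 7, -8, -6, 6, -6, 7, -8]
  audit.gen = headl([-6, 6, -6, 7, -8, -6, 6, -6, 7, -8]) = -6
  graph.gen = neg(-6) = 6
  merge.gen = reverse([-6, 6, -6, 7, -8]) = [-8, 7, -6, 6, -6]
  opt.gen = headl([-8, 7, -6, 6, -6]) = -8
  codegen.gen = add(-8, -7) = -15
  tokens.gen = min2(6, -15) = -15
  report.gen = min2(-7, -15) = -15
  shard.gen = mul(-15, -15) = 225
  east.gen = max2(-8, 225) = 225

Propagation after the edit:
  report.gen: runs — trace.txt -7->-3; result -15 (same value as before).
  shard.gen: checked — values it read are unchanged (report.gen unchanged, report.gen unchanged); reused cached 225 without running.
  east.gen: checked — values it read are unchanged (opt.gen unchanged, shard.gen unchanged); reused cached 225 without running.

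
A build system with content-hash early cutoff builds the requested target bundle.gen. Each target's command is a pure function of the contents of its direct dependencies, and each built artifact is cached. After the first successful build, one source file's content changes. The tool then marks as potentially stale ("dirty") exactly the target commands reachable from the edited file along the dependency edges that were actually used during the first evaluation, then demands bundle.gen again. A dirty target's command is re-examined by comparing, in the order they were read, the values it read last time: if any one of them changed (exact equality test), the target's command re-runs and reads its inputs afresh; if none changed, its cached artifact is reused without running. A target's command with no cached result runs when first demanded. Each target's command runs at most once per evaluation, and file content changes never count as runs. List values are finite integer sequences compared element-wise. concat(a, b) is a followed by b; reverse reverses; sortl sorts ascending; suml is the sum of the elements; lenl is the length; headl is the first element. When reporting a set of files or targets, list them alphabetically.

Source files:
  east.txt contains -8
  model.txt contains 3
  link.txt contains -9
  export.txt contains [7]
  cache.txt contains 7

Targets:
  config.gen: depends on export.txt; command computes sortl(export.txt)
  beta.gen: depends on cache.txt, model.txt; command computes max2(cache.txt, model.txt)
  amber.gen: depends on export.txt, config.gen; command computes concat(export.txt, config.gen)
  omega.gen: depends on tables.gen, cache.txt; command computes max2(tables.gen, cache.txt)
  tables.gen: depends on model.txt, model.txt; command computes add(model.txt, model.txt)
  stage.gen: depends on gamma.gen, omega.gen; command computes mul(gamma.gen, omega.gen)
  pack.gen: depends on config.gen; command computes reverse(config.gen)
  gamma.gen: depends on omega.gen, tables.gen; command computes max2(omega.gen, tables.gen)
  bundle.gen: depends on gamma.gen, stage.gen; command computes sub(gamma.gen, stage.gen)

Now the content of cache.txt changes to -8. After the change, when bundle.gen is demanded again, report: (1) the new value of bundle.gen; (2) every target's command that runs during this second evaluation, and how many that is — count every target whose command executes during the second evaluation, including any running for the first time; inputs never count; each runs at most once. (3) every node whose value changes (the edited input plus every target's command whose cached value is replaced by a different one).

New value of bundle.gen: -30.
Target commands that run: bundle.gen, gamma.gen, omega.gen, stage.gen — 4 in total.
Values that change: bundle.gen, cache.txt, gamma.gen, omega.gen, stage.gen.

First evaluation (everything demanded from the output):
  tables.gen = add(3, 3) = 6
  omega.gen = max2(6, 7) = 7
  gamma.gen = max2(7, 6) = 7
  stage.gen = mul(7, 7) = 49
  bundle.gen = sub(7, 49) = -42

Propagation after the edit:
  omega.gen: runs — cache.txt 7->-8; result 6.
  gamma.gen: runs — omega.gen 7->6; result 6.
  stage.gen: runs — gamma.gen 7->6; omega.gen 7->6; result 36.
  bundle.gen: runs — gamma.gen 7->6; stage.gen 49->36; result -30.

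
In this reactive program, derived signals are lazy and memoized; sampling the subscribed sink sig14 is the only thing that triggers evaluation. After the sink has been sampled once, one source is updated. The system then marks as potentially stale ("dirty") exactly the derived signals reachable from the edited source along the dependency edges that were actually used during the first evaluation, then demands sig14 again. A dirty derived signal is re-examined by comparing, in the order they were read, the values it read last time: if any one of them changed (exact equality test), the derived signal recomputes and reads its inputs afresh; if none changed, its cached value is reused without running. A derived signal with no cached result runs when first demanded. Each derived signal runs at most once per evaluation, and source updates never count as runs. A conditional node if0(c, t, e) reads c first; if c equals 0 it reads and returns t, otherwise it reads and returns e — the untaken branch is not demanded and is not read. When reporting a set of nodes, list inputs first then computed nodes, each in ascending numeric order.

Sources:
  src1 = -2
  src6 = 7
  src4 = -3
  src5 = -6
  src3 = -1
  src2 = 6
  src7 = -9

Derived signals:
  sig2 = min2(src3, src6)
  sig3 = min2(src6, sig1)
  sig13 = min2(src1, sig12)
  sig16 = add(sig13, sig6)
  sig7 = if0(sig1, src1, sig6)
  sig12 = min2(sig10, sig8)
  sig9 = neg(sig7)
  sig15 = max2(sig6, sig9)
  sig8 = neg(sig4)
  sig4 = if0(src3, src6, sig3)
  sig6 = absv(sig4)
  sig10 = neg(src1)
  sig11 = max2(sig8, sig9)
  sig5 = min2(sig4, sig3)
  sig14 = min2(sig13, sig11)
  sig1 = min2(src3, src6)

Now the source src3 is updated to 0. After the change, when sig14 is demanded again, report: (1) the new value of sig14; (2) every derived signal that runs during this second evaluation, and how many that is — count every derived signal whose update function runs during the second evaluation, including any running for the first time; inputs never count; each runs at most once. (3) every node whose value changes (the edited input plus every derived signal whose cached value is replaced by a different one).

Demanding sig14 again yields -7.
9 derived signals run: sig1, sig4, sig7, sig8, sig9, sig11, sig12, sig13, sig14.
The nodes whose values change: src3, sig1, sig4, sig7, sig8, sig9, sig11, sig12, sig13, sig14.
Note the branch switch — demand abandons sig3, sig6, which are never re-examined.

First demand of the output computes:
  sig1 = min2(-1, 7) = -1
  sig3 = min2(7, -1) = -1
  sig4 = if0(src3=-1 -> else branch sig3) = -1
  sig6 = absv(-1) = 1
  sig7 = if0(sig1=-1 -> else branch sig6) = 1
  sig8 = neg(-1) = 1
  sig9 = neg(1) = -1
  sig10 = neg(-2) = 2
  sig11 = max2(1, -1) = 1
  sig12 = min2(2, 1) = 1
  sig13 = min2(-2, 1) = -2
  sig14 = min2(-2, 1) = -2

After the edit, cleaning proceeds:
  sig1: a read changed (src3 -1->0) — executes, giving 0.
  sig3: stays stale; no demand reaches it after the flip.
  sig4: a read changed (src3 -1->0) — executes, giving 7.
  sig6: stays stale; no demand reaches it after the flip.
  sig7: a read changed (sig1 -1->0) — executes, giving -2.
  sig8: a read changed (sig4 -1->7) — executes, giving -7.
  sig9: a read changed (sig7 1->-2) — executes, giving 2.
  sig11: a read changed (sig8 1->-7; sig9 -1->2) — executes, giving 2.
  sig12: a read changed (sig8 1->-7) — executes, giving -7.
  sig13: a read changed (sig12 1->-7) — executes, giving -7.
  sig14: a read changed (sig13 -2->-7; sig11 1->2) — executes, giving -7.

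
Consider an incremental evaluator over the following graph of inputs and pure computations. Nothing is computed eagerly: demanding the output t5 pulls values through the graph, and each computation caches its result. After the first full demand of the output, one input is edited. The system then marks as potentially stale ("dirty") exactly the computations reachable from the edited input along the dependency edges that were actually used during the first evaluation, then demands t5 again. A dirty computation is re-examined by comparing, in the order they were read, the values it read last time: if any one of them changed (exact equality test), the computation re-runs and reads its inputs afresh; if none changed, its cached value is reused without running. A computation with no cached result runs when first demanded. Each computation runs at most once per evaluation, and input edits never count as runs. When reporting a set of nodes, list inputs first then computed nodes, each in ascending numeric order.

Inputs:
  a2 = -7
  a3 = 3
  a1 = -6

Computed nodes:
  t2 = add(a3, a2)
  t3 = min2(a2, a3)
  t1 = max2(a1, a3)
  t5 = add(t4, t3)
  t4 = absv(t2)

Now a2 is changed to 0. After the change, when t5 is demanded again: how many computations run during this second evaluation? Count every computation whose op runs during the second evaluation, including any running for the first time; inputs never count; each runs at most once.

Run set: t2, t3, t4, t5 (4 run).

Initial pass — values computed on the first demand:
  t2 = add(3, -7) = -4
  t3 = min2(-7, 3) = -7
  t4 = absv(-4) = 4
  t5 = add(4, -7) = -3

Second demand — change propagation:
  t2: re-runs because a2 -7->0; new result 3.
  t3: re-runs because a2 -7->0; new result 0.
  t4: re-runs because t2 -4->3; new result 3.
  t5: re-runs because t4 4->3; t3 -7->0; new result 3.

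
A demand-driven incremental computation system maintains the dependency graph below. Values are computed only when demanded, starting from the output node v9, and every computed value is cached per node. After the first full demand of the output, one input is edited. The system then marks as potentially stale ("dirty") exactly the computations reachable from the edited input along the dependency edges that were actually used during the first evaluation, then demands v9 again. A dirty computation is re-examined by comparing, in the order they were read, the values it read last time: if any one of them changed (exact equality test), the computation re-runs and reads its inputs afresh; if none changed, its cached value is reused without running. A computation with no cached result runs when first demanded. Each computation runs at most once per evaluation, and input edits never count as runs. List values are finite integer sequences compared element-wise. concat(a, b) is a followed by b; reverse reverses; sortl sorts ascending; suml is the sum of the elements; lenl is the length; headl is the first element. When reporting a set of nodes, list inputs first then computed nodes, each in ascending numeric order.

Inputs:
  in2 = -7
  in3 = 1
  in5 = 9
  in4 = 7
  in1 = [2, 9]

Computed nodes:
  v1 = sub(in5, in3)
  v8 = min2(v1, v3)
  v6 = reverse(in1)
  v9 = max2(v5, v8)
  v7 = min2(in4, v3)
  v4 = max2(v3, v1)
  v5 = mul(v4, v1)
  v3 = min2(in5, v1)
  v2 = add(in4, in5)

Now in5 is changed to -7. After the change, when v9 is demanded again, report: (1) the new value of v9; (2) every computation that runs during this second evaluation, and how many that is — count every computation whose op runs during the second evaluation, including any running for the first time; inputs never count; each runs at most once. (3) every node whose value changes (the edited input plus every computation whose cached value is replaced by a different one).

New value of v9: 64.
Computations that run: v1, v3, v4, v5, v8, v9 — 6 in total.
Values that change: in5, v1, v3, v4, v8.

First evaluation (everything demanded from the output):
  v1 = sub(9, 1) = 8
  v3 = min2(9, 8) = 8
  v4 = max2(8, 8) = 8
  v5 = mul(8, 8) = 64
  v8 = min2(8, 8) = 8
  v9 = max2(64, 8) = 64

Propagation after the edit:
  v1: runs — in5 9->-7; result -8.
  v3: runs — in5 9->-7; v1 8->-8; result -8.
  v4: runs — v3 8->-8; v1 8->-8; result -8.
  v5: runs — v4 8->-8; v1 8->-8; result 64 (same value as before).
  v8: runs — v1 8->-8; v3 8->-8; result -8.
  v9: runs — v8 8->-8; result 64 (same value as before).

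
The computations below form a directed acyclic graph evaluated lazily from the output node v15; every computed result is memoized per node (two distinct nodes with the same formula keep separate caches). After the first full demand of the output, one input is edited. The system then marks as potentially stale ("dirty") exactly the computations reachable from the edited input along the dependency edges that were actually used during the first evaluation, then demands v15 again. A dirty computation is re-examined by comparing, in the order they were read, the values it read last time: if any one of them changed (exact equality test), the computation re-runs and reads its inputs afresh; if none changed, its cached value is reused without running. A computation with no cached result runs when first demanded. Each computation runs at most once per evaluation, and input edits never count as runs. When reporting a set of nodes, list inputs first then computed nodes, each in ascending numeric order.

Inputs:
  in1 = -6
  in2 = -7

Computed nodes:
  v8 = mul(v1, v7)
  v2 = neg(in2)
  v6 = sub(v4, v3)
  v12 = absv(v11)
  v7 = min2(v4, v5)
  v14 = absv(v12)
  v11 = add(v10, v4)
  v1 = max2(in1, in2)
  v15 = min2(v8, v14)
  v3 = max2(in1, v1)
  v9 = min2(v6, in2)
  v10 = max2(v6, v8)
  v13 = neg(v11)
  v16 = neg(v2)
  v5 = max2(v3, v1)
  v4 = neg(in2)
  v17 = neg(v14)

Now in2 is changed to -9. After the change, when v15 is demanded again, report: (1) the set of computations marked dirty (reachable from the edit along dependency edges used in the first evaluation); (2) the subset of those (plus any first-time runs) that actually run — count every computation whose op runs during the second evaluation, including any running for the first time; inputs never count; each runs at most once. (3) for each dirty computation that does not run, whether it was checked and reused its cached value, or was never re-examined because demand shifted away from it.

First demand of the output computes:
  v1 = max2(-6, -7) = -6
  v3 = max2(-6, -6) = -6
  v4 = neg(-7) = 7
  v5 = max2(-6, -6) = -6
  v6 = sub(7, -6) = 13
  v7 = min2(7, -6) = -6
  v8 = mul(-6, -6) = 36
  v10 = max2(13, 36) = 36
  v11 = add(36, 7) = 43
  v12 = absv(43) = 43
  v14 = absv(43) = 43
  v15 = min2(36, 43) = 36

After the edit, cleaning proceeds:
  v1: a read changed (in2 -7->-9) — executes, giving -6 — identical to its old value.
  v3: dirty, but its reads are unchanged (in1 unchanged, v1 unchanged); cached -6 stands.
  v4: a read changed (in2 -7->-9) — executes, giving 9.
  v5: dirty, but its reads are unchanged (v3 unchanged, v1 unchanged); cached -6 stands.
  v6: a read changed (v4 7->9) — executes, giving 15.
  v7: a read changed (v4 7->9) — executes, giving -6 — identical to its old value.
  v8: dirty, but its reads are unchanged (v1 unchanged, v7 unchanged); cached 36 stands.
  v10: a read changed (v6 13->15) — executes, giving 36 — identical to its old value.
  v11: a read changed (v4 7->9) — executes, giving 45.
  v12: a read changed (v11 43->45) — executes, giving 45.
  v14: a read changed (v12 43->45) — executes, giving 45.
  v15: a read changed (v14 43->45) — executes, giving 36 — identical to its old value.

Note where the cutoff bites: v3 is checked, finds nothing changed, and keeps its cache.

The edit dirties: v1, v3, v4, v5, v6, v7, v8, v10, v11, v12, v14, v15.
9 computations run: v1, v4, v6, v7, v10, v11, v12, v14, v15.
Cache hits after checking: v3, v5, v8.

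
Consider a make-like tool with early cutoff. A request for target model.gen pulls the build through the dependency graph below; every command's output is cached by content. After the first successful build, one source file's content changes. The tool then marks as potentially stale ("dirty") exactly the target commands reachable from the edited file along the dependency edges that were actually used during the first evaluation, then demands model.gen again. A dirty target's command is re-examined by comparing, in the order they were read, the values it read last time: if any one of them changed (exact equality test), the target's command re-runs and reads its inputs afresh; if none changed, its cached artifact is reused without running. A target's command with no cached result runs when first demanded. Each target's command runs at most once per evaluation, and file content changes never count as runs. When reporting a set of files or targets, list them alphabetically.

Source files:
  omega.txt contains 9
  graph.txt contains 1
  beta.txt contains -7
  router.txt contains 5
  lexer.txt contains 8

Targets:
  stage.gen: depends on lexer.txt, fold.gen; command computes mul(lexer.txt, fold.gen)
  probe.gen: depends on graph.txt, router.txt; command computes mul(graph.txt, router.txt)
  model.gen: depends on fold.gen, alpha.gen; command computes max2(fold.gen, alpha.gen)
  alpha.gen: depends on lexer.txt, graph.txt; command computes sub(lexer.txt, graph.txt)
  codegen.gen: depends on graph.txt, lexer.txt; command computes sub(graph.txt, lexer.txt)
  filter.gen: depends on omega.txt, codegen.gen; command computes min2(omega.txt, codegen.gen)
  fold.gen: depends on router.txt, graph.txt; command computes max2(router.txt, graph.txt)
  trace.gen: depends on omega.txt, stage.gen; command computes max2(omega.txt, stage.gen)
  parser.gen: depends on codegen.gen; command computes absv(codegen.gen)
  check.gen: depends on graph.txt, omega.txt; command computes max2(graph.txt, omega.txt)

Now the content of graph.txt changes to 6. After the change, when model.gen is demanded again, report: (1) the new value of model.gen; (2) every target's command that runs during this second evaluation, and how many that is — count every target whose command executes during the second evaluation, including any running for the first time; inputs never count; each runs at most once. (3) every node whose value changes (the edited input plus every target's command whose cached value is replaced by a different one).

Demanding model.gen again yields 6.
3 target commands run: alpha.gen, fold.gen, model.gen.
The nodes whose values change: alpha.gen, fold.gen, graph.txt, model.gen.

First demand of the output computes:
  alpha.gen = sub(8, 1) = 7
  fold.gen = max2(5, 1) = 5
  model.gen = max2(5, 7) = 7

After the edit, cleaning proceeds:
  alpha.gen: a read changed (graph.txt 1->6) — executes, giving 2.
  fold.gen: a read changed (graph.txt 1->6) — executes, giving 6.
  model.gen: a read changed (fold.gen 5->6; alpha.gen 7->2) — executes, giving 6.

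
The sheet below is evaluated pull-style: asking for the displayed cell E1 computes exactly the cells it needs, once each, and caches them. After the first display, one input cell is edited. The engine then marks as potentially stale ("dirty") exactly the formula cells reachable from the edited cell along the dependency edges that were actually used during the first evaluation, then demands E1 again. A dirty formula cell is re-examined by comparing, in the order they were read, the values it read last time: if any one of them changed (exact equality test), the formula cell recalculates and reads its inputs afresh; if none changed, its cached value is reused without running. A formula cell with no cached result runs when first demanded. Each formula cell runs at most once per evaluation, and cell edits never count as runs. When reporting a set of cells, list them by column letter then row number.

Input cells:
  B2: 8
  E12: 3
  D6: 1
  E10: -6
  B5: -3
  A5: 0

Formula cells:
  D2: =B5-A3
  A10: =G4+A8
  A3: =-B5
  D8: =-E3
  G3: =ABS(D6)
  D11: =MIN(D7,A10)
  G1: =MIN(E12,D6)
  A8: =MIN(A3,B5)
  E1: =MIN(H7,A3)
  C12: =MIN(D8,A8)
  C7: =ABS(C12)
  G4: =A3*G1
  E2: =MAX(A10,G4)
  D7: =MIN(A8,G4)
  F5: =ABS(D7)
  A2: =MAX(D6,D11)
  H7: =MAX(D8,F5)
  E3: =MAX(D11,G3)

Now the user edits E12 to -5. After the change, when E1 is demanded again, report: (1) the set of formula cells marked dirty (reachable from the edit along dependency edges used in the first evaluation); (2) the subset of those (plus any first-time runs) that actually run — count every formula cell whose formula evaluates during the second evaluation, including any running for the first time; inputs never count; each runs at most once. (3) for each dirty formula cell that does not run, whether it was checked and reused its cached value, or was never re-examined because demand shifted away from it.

First demand of the output computes:
  A3 = -(-3) = 3
  A8 = MIN(3, -3) = -3
  G1 = MIN(3, 1) = 1
  G3 = ABS(1) = 1
  G4 = 3 * 1 = 3
  A10 = 3 + -3 = 0
  D7 = MIN(-3, 3) = -3
  D11 = MIN(-3, 0) = -3
  E3 = MAX(-3, 1) = 1
  D8 = -(1) = -1
  F5 = ABS(-3) = 3
  H7 = MAX(-1, 3) = 3
  E1 = MIN(3, 3) = 3

After the edit, cleaning proceeds:
  G1: a read changed (E12 3->-5) — executes, giving -5.
  G4: a read changed (G1 1->-5) — executes, giving -15.
  A10: a read changed (G4 3->-15) — executes, giving -18.
  D7: a read changed (G4 3->-15) — executes, giving -15.
  D11: a read changed (D7 -3->-15; A10 0->-18) — executes, giving -18.
  E3: a read changed (D11 -3->-18) — executes, giving 1 — identical to its old value.
  D8: dirty, but its reads are unchanged (E3 unchanged); cached -1 stands.
  F5: a read changed (D7 -3->-15) — executes, giving 15.
  H7: a read changed (F5 3->15) — executes, giving 15.
  E1: a read changed (H7 3->15) — executes, giving 3 — identical to its old value.

Note where the cutoff bites: D8 is checked, finds nothing changed, and keeps its cache.

The edit dirties: A10, D7, D8, D11, E1, E3, F5, G1, G4, H7.
9 formula cells run: A10, D7, D11, E1, E3, F5, G1, G4, H7.
Cache hits after checking: D8.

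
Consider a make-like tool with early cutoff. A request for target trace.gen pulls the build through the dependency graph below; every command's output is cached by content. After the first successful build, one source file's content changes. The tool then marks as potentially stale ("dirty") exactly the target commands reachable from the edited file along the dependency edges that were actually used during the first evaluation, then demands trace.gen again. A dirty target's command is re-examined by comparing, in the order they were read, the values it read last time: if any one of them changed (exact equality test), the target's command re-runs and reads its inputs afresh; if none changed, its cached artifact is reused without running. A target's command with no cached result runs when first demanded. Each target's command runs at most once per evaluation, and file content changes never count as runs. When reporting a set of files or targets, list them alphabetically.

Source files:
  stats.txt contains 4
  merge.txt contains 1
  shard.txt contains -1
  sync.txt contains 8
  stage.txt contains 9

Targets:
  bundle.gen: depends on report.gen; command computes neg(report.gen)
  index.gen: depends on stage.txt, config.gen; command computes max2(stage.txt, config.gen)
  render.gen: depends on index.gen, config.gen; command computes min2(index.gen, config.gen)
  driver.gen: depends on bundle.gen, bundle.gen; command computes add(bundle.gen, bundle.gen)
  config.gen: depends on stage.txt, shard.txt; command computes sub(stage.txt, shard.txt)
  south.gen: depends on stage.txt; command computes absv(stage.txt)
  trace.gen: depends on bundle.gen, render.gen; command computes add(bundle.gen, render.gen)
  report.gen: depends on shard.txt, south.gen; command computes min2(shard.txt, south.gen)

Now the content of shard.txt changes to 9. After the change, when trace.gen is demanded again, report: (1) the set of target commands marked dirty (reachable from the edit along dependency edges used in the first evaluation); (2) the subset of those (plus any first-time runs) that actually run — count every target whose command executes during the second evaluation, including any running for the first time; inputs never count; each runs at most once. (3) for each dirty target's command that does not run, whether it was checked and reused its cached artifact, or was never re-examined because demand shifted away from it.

The edit dirties: bundle.gen, config.gen, index.gen, render.gen, report.gen, trace.gen.
6 target commands run: bundle.gen, config.gen, index.gen, render.gen, report.gen, trace.gen.
No dirty target's command escaped a run.

First demand of the output computes:
  config.gen = sub(9, -1) = 10
  index.gen = max2(9, 10) = 10
  render.gen = min2(10, 10) = 10
  south.gen = absv(9) = 9
  report.gen = min2(-1, 9) = -1
  bundle.gen = neg(-1) = 1
  trace.gen = add(1, 10) = 11

After the edit, cleaning proceeds:
  config.gen: a read changed (shard.txt -1->9) — executes, giving 0.
  index.gen: a read changed (config.gen 10->0) — executes, giving 9.
  render.gen: a read changed (index.gen 10->9; config.gen 10->0) — executes, giving 0.
  report.gen: a read changed (shard.txt -1->9) — executes, giving 9.
  bundle.gen: a read changed (report.gen -1->9) — executes, giving -9.
  trace.gen: a read changed (bundle.gen 1->-9; render.gen 10->0) — executes, giving -9.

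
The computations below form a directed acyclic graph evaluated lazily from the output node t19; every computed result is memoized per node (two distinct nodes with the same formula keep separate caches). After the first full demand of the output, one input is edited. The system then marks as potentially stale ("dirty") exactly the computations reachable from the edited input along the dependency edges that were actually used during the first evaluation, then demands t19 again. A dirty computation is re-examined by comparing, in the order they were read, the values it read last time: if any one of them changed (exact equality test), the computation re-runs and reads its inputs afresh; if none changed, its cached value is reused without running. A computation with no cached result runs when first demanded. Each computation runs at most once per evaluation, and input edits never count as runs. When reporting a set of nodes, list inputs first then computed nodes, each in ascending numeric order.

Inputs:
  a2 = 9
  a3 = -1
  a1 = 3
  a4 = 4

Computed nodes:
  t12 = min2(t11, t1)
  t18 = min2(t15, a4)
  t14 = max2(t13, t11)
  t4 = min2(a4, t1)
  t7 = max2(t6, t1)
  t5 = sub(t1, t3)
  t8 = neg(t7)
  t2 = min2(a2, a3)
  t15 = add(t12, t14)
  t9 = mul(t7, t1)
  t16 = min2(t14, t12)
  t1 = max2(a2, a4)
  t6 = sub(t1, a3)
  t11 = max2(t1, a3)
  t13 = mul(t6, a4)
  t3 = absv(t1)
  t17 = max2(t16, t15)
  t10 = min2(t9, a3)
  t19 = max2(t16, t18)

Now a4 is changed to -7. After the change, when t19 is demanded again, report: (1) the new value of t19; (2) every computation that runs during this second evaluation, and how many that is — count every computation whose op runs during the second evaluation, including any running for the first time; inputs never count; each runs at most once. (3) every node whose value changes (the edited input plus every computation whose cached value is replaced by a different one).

Demanding t19 again yields 9.
7 computations run: t1, t13, t14, t15, t16, t18, t19.
The nodes whose values change: a4, t13, t14, t15, t18.
Note where the cutoff bites: t6 is checked, finds nothing changed, and keeps its cache.

First demand of the output computes:
  t1 = max2(9, 4) = 9
  t6 = sub(9, -1) = 10
  t11 = max2(9, -1) = 9
  t12 = min2(9, 9) = 9
  t13 = mul(10, 4) = 40
  t14 = max2(40, 9) = 40
  t15 = add(9, 40) = 49
  t16 = min2(40, 9) = 9
  t18 = min2(49, 4) = 4
  t19 = max2(9, 4) = 9

After the edit, cleaning proceeds:
  t1: a read changed (a4 4->-7) — executes, giving 9 — identical to its old value.
  t6: dirty, but its reads are unchanged (t1 unchanged, a3 unchanged); cached 10 stands.
  t11: dirty, but its reads are unchanged (t1 unchanged, a3 unchanged); cached 9 stands.
  t12: dirty, but its reads are unchanged (t11 unchanged, t1 unchanged); cached 9 stands.
  t13: a read changed (a4 4->-7) — executes, giving -70.
  t14: a read changed (t13 40->-70) — executes, giving 9.
  t15: a read changed (t14 40->9) — executes, giving 18.
  t16: a read changed (t14 40->9) — executes, giving 9 — identical to its old value.
  t18: a read changed (t15 49->18; a4 4->-7) — executes, giving -7.
  t19: a read changed (t18 4->-7) — executes, giving 9 — identical to its old value.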